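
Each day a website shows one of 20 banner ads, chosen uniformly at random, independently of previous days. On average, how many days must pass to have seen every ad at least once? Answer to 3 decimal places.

After i distinct types are collected, each trial gives a new one with probability (20−i)/20, so the expected wait for the next new type is 20/(20−i).
E = 20/20 + 20/19 + 20/18 + 20/17 + 20/16 + 20/15 + 20/14 + 20/13 + 20/12 + 20/11 + 20/10 + 20/9 + 20/8 + 20/7 + 20/6 + 20/5 + 20/4 + 20/3 + 20/2 + 20/1 = 279175675/3879876 ≈ 71.955.

71.955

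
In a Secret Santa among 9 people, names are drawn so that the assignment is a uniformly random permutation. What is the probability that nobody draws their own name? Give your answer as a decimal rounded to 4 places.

This is the derangement probability: permutations of 9 with no fixed point.
D(9) = 9! · (1 − 1/1! + 1/2! − ··· + (−1)^9/9!) = 133496.
P = 133496/362880 = 16687/45360 ≈ 0.3679.

0.3679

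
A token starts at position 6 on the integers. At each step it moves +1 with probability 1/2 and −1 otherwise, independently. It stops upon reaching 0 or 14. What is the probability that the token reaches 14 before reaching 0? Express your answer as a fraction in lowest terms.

3/7

With a fair step, P(i) = ½P(i−1) + ½P(i+1) with P(0)=0, P(14)=1 has the linear solution P(i) = i/14.
P(6) = 6/14 = 3/7.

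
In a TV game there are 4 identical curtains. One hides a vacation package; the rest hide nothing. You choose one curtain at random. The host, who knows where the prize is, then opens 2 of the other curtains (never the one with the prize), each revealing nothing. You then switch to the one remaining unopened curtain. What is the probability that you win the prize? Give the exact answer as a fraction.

3/4

Your original curtain holds the prize with probability 1/4, so the other 3 collectively hold it with probability 3/4.
The host can always find 2 empty curtains to open, so the reveals don't change that 3/4; it is now spread over the 1 remaining unopened curtain.
P(win by switching) = (3/4) · (1/1) = 3/4.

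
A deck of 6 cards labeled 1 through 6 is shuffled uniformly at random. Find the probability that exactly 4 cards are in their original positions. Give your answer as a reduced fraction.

1/48

Choose which 4 of the 6 are fixed: C(6,4) = 15 ways.
The remaining 2 must have no fixed point: D(2) = 1.
P = 15·1/720 = 1/48.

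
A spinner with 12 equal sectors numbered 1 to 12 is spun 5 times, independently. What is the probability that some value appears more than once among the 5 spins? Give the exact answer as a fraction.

P(all 5 different) = 12/12 · 11/12 · ··· · 8/12 = 55/144.
P(at least two equal) = 1 − 55/144 = 89/144.

89/144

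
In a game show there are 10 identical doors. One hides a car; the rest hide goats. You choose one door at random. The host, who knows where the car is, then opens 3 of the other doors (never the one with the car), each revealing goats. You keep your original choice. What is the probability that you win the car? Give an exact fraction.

The host can always open 3 empty doors regardless of your choice, so the reveals give no information about your original door.
P(win by staying) = 1/10.

1/10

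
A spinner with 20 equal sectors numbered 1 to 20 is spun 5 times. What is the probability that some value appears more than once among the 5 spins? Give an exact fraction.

P(all 5 different) = 20/20 · 19/20 · ··· · 16/20 = 2907/5000.
P(at least two equal) = 1 − 2907/5000 = 2093/5000.

2093/5000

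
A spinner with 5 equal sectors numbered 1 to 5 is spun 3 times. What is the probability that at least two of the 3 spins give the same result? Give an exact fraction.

P(all 3 different) = 5/5 · 4/5 · ··· · 3/5 = 12/25.
P(at least two equal) = 1 − 12/25 = 13/25.

13/25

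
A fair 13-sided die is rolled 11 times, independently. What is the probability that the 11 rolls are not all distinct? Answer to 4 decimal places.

0.9983

P(all 11 different) = 13/13 · 12/13 · ··· · 3/13 ≈ 0.0017.
P(at least two equal) = 1 − 0.0017 = 0.9983.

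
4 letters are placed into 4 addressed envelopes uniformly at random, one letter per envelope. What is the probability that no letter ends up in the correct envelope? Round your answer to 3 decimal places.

This is the derangement probability: permutations of 4 with no fixed point.
D(4) = 4! · (1 − 1/1! + 1/2! − ··· + (−1)^4/4!) = 9.
P = 9/24 = 3/8 ≈ 0.375.

0.375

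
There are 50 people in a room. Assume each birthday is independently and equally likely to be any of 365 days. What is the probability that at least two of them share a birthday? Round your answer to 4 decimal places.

It's easier to compute the probability that all 50 are distinct.
P(all distinct) = 365/365 · 364/365 · ··· · 316/365 ≈ 0.0296.
So the probability of at least one match is 1 − 0.0296 = 0.9704.

0.9704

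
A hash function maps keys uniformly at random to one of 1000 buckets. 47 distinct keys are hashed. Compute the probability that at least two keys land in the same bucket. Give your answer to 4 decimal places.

0.6665

It's easier to compute the probability that all 47 are distinct.
P(all distinct) = 1000/1000 · 999/1000 · ··· · 954/1000 ≈ 0.3335.
So the probability of at least one match is 1 − 0.3335 = 0.6665.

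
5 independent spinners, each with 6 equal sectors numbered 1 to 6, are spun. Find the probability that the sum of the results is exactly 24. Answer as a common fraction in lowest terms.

There are 6^5 = 7776 equally likely outcomes.
The number of ordered 5-tuples from {1,…,6} summing to 24 is 205.
P(sum = 24) = 205/7776.

205/7776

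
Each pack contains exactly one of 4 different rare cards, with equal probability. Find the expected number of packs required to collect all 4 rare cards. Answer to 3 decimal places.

After i distinct types are collected, each trial gives a new one with probability (4−i)/4, so the expected wait for the next new type is 4/(4−i).
E = 4/4 + 4/3 + 4/2 + 4/1 = 25/3 ≈ 8.333.

8.333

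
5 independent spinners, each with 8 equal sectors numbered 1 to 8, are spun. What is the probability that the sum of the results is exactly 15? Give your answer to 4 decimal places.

There are 8^5 = 32768 equally likely outcomes.
The number of ordered 5-tuples from {1,…,8} summing to 15 is 926.
P(sum = 15) = 926/32768 = 463/16384 ≈ 0.0283.

0.0283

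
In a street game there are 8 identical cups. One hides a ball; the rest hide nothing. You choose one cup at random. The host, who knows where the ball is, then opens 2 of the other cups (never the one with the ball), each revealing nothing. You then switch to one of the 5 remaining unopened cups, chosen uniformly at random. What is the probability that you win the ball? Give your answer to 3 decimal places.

Your original cup holds the ball with probability 1/8, so the other 7 collectively hold it with probability 7/8.
The host can always find 2 empty cups to open, so the reveals don't change that 7/8; it is now spread over the 5 remaining unopened cups.
P(win by switching) = (7/8) · (1/5) = 7/40 ≈ 0.175.

0.175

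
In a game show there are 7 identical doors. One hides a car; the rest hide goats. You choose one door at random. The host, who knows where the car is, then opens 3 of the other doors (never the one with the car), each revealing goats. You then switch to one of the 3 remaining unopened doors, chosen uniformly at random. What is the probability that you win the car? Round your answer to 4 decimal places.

0.2857

Your original door holds the car with probability 1/7, so the other 6 collectively hold it with probability 6/7.
The host can always find 3 empty doors to open, so the reveals don't change that 6/7; it is now spread over the 3 remaining unopened doors.
P(win by switching) = (6/7) · (1/3) = 2/7 ≈ 0.2857.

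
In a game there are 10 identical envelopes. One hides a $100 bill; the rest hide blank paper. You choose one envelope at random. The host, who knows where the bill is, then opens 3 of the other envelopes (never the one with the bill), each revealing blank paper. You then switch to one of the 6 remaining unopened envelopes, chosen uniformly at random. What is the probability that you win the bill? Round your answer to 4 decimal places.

Your original envelope holds the bill with probability 1/10, so the other 9 collectively hold it with probability 9/10.
The host can always find 3 empty envelopes to open, so the reveals don't change that 9/10; it is now spread over the 6 remaining unopened envelopes.
P(win by switching) = (9/10) · (1/6) = 3/20 ≈ 0.1500.

0.1500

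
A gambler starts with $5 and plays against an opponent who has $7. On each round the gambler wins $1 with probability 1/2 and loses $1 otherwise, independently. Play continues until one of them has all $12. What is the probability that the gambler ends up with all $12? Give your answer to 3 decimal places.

0.417

With a fair step, P(i) = ½P(i−1) + ½P(i+1) with P(0)=0, P(12)=1 has the linear solution P(i) = i/12.
P(5) = 5/12 ≈ 0.417.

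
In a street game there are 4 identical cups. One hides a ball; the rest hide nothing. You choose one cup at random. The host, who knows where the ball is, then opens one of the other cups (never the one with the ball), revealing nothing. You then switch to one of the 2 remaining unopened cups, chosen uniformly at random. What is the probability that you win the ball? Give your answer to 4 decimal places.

Your original cup holds the ball with probability 1/4, so the other 3 collectively hold it with probability 3/4.
The host can always find an empty cup to open, so this doesn't change that 3/4; it is now spread over the 2 remaining unopened cups.
P(win by switching) = (3/4) · (1/2) = 3/8 ≈ 0.3750.

0.3750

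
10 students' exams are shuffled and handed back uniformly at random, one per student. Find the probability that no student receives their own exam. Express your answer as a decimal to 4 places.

This is the derangement probability: permutations of 10 with no fixed point.
D(10) = 10! · (1 − 1/1! + 1/2! − ··· + (−1)^10/10!) = 1334961.
P = 1334961/3628800 = 16481/44800 ≈ 0.3679.

0.3679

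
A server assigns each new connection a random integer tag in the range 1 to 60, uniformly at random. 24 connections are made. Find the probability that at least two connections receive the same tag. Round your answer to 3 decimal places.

It's easier to compute the probability that all 24 are distinct.
P(all distinct) = 60/60 · 59/60 · ··· · 37/60 ≈ 0.005.
So the probability of at least one match is 1 − 0.005 = 0.995.

0.995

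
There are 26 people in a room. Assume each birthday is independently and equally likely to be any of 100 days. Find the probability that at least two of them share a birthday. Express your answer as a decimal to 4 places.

It's easier to compute the probability that all 26 are distinct.
P(all distinct) = 100/100 · 99/100 · ··· · 75/100 ≈ 0.0282.
So the probability of at least one match is 1 − 0.0282 = 0.9718.

0.9718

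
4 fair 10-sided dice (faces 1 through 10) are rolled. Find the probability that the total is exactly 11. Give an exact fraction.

3/250

There are 10^4 = 10000 equally likely outcomes.
The number of ordered 4-tuples from {1,…,10} summing to 11 is 120.
P(sum = 11) = 120/10000 = 3/250.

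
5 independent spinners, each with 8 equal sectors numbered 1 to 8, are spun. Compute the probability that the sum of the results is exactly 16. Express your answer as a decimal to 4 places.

0.0363

There are 8^5 = 32768 equally likely outcomes.
The number of ordered 5-tuples from {1,…,8} summing to 16 is 1190.
P(sum = 16) = 1190/32768 = 595/16384 ≈ 0.0363.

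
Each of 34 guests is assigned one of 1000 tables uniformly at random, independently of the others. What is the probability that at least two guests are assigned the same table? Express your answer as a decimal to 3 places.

It's easier to compute the probability that all 34 are distinct.
P(all distinct) = 1000/1000 · 999/1000 · ··· · 967/1000 ≈ 0.567.
So the probability of at least one match is 1 − 0.567 = 0.433.

0.433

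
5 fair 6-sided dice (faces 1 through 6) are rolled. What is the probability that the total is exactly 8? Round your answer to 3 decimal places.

There are 6^5 = 7776 equally likely outcomes.
The number of ordered 5-tuples from {1,…,6} summing to 8 is 35.
P(sum = 8) = 35/7776 ≈ 0.005.

0.005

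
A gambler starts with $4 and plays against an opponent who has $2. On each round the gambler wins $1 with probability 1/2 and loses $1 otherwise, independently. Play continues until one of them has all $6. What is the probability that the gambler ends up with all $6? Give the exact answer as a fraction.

2/3

With a fair step, P(i) = ½P(i−1) + ½P(i+1) with P(0)=0, P(6)=1 has the linear solution P(i) = i/6.
P(4) = 4/6 = 2/3.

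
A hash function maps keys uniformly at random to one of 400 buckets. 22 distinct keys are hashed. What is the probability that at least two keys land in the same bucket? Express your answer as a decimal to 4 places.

It's easier to compute the probability that all 22 are distinct.
P(all distinct) = 400/400 · 399/400 · ··· · 379/400 ≈ 0.5554.
So the probability of at least one match is 1 − 0.5554 = 0.4446.

0.4446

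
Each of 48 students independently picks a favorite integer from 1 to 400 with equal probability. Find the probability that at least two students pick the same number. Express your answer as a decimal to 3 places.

0.947

It's easier to compute the probability that all 48 are distinct.
P(all distinct) = 400/400 · 399/400 · ··· · 353/400 ≈ 0.053.
So the probability of at least one match is 1 − 0.053 = 0.947.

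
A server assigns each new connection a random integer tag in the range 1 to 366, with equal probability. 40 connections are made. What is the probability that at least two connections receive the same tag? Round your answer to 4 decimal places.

0.8905

It's easier to compute the probability that all 40 are distinct.
P(all distinct) = 366/366 · 365/366 · ··· · 327/366 ≈ 0.1095.
So the probability of at least one match is 1 − 0.1095 = 0.8905.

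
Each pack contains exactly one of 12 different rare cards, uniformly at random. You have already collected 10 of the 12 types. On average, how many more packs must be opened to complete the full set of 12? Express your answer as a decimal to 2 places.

18.00

Starting from 10 distinct types, each trial gives a new one with probability (12−i)/12 when i types are held, so the wait for the next new type is 12/(12−i).
E = 12/2 + 12/1 = 18 ≈ 18.00.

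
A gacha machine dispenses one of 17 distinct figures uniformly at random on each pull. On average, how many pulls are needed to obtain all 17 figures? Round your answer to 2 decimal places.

58.47

After i distinct types are collected, each trial gives a new one with probability (17−i)/17, so the expected wait for the next new type is 17/(17−i).
E = 17/17 + 17/16 + 17/15 + 17/14 + 17/13 + 17/12 + 17/11 + 17/10 + 17/9 + 17/8 + 17/7 + 17/6 + 17/5 + 17/4 + 17/3 + 17/2 + 17/1 = 42142223/720720 ≈ 58.47.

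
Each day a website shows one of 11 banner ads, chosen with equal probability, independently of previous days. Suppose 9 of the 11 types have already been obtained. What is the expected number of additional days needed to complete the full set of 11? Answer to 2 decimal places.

16.50

Starting from 9 distinct types, each trial gives a new one with probability (11−i)/11 when i types are held, so the wait for the next new type is 11/(11−i).
E = 11/2 + 11/1 = 33/2 ≈ 16.50.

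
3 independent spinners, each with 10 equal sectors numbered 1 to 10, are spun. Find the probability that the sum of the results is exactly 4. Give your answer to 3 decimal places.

0.003

There are 10^3 = 1000 equally likely outcomes.
The number of ordered 3-tuples from {1,…,10} summing to 4 is 3.
P(sum = 4) = 3/1000 ≈ 0.003.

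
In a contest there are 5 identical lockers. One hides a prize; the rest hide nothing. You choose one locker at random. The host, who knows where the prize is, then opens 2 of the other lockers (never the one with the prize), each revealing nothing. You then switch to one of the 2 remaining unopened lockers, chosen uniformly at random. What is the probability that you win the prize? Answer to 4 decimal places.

0.4000

Your original locker holds the prize with probability 1/5, so the other 4 collectively hold it with probability 4/5.
The host can always find 2 empty lockers to open, so the reveals don't change that 4/5; it is now spread over the 2 remaining unopened lockers.
P(win by switching) = (4/5) · (1/2) = 2/5 ≈ 0.4000.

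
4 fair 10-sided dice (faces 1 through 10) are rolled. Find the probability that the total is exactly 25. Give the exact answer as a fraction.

37/625

There are 10^4 = 10000 equally likely outcomes.
The number of ordered 4-tuples from {1,…,10} summing to 25 is 592.
P(sum = 25) = 592/10000 = 37/625.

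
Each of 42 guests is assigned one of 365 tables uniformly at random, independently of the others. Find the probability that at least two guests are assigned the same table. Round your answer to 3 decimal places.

It's easier to compute the probability that all 42 are distinct.
P(all distinct) = 365/365 · 364/365 · ··· · 324/365 ≈ 0.086.
So the probability of at least one match is 1 − 0.086 = 0.914.

0.914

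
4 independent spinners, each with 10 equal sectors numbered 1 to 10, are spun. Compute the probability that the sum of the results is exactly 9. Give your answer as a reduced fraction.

There are 10^4 = 10000 equally likely outcomes.
The number of ordered 4-tuples from {1,…,10} summing to 9 is 56.
P(sum = 9) = 56/10000 = 7/1250.

7/1250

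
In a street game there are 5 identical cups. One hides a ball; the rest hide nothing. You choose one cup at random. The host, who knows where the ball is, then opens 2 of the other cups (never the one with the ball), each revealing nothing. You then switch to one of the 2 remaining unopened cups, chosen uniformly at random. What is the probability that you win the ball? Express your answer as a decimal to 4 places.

0.4000

Your original cup holds the ball with probability 1/5, so the other 4 collectively hold it with probability 4/5.
The host can always find 2 empty cups to open, so the reveals don't change that 4/5; it is now spread over the 2 remaining unopened cups.
P(win by switching) = (4/5) · (1/2) = 2/5 ≈ 0.4000.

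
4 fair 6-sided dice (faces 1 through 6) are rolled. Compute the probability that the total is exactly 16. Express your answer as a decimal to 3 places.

There are 6^4 = 1296 equally likely outcomes.
The number of ordered 4-tuples from {1,…,6} summing to 16 is 125.
P(sum = 16) = 125/1296 ≈ 0.096.

0.096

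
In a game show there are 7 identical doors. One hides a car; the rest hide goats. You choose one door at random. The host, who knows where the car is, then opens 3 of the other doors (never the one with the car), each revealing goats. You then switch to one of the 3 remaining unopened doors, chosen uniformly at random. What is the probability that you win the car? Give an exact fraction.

Your original door holds the car with probability 1/7, so the other 6 collectively hold it with probability 6/7.
The host can always find 3 empty doors to open, so the reveals don't change that 6/7; it is now spread over the 3 remaining unopened doors.
P(win by switching) = (6/7) · (1/3) = 2/7.

2/7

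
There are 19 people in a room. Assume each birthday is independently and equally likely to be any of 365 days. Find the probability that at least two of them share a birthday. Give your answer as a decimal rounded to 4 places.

0.3791

It's easier to compute the probability that all 19 are distinct.
P(all distinct) = 365/365 · 364/365 · ··· · 347/365 ≈ 0.6209.
So the probability of at least one match is 1 − 0.6209 = 0.3791.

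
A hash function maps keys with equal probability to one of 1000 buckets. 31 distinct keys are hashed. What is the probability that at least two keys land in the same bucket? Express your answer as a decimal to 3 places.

It's easier to compute the probability that all 31 are distinct.
P(all distinct) = 1000/1000 · 999/1000 · ··· · 970/1000 ≈ 0.625.
So the probability of at least one match is 1 − 0.625 = 0.375.

0.375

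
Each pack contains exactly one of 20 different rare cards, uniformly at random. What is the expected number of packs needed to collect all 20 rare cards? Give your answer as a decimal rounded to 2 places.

After i distinct types are collected, each trial gives a new one with probability (20−i)/20, so the expected wait for the next new type is 20/(20−i).
E = 20/20 + 20/19 + 20/18 + 20/17 + 20/16 + 20/15 + 20/14 + 20/13 + 20/12 + 20/11 + 20/10 + 20/9 + 20/8 + 20/7 + 20/6 + 20/5 + 20/4 + 20/3 + 20/2 + 20/1 = 279175675/3879876 ≈ 71.95.

71.95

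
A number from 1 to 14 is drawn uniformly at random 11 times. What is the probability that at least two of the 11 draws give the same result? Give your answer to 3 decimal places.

0.996

P(all 11 different) = 14/14 · 13/14 · ··· · 4/14 ≈ 0.004.
P(at least two equal) = 1 − 0.004 = 0.996.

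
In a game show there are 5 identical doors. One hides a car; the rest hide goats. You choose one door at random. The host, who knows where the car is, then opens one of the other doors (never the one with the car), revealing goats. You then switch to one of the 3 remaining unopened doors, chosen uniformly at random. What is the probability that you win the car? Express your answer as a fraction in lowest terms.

Your original door holds the car with probability 1/5, so the other 4 collectively hold it with probability 4/5.
The host can always find an empty door to open, so this doesn't change that 4/5; it is now spread over the 3 remaining unopened doors.
P(win by switching) = (4/5) · (1/3) = 4/15.

4/15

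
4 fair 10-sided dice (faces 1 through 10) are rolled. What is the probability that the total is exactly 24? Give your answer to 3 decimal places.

0.063

There are 10^4 = 10000 equally likely outcomes.
The number of ordered 4-tuples from {1,…,10} summing to 24 is 633.
P(sum = 24) = 633/10000 ≈ 0.063.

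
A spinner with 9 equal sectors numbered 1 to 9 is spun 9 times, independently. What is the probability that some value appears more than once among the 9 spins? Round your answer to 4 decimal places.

P(all 9 different) = 9/9 · 8/9 · ··· · 1/9 ≈ 0.0009.
P(at least two equal) = 1 − 0.0009 = 0.9991.

0.9991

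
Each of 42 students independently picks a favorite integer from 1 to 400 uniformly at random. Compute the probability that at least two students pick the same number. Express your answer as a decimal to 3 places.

It's easier to compute the probability that all 42 are distinct.
P(all distinct) = 400/400 · 399/400 · ··· · 359/400 ≈ 0.107.
So the probability of at least one match is 1 − 0.107 = 0.893.

0.893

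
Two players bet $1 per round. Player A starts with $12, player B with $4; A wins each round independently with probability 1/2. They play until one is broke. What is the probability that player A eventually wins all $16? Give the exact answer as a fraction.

With a fair step, P(i) = ½P(i−1) + ½P(i+1) with P(0)=0, P(16)=1 has the linear solution P(i) = i/16.
P(12) = 12/16 = 3/4.

3/4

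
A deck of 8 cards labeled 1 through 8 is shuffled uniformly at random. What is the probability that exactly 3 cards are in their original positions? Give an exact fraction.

11/180

Choose which 3 of the 8 are fixed: C(8,3) = 56 ways.
The remaining 5 must have no fixed point: D(5) = 44.
P = 56·44/40320 = 11/180.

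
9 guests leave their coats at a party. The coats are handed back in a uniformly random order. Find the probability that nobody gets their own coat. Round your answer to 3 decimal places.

0.368

This is the derangement probability: permutations of 9 with no fixed point.
D(9) = 9! · (1 − 1/1! + 1/2! − ··· + (−1)^9/9!) = 133496.
P = 133496/362880 = 16687/45360 ≈ 0.368.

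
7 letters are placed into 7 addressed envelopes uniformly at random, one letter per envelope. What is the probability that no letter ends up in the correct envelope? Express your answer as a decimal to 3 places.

This is the derangement probability: permutations of 7 with no fixed point.
D(7) = 7! · (1 − 1/1! + 1/2! − ··· + (−1)^7/7!) = 1854.
P = 1854/5040 = 103/280 ≈ 0.368.

0.368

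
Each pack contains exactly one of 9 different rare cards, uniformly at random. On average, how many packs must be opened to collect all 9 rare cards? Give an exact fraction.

7129/280

After i distinct types are collected, each trial gives a new one with probability (9−i)/9, so the expected wait for the next new type is 9/(9−i).
E = 9/9 + 9/8 + 9/7 + 9/6 + 9/5 + 9/4 + 9/3 + 9/2 + 9/1 = 7129/280.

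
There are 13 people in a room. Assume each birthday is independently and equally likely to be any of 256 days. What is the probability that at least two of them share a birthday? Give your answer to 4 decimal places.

It's easier to compute the probability that all 13 are distinct.
P(all distinct) = 256/256 · 255/256 · ··· · 244/256 ≈ 0.7336.
So the probability of at least one match is 1 − 0.7336 = 0.2664.

0.2664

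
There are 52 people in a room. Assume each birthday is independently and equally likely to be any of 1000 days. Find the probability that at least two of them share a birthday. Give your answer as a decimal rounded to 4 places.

0.7406

It's easier to compute the probability that all 52 are distinct.
P(all distinct) = 1000/1000 · 999/1000 · ··· · 949/1000 ≈ 0.2594.
So the probability of at least one match is 1 − 0.2594 = 0.7406.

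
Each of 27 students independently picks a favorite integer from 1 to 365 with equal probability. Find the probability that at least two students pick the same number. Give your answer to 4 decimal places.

It's easier to compute the probability that all 27 are distinct.
P(all distinct) = 365/365 · 364/365 · ··· · 339/365 ≈ 0.3731.
So the probability of at least one match is 1 − 0.3731 = 0.6269.

0.6269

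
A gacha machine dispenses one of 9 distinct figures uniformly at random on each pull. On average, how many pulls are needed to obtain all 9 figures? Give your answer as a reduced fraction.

7129/280

After i distinct types are collected, each trial gives a new one with probability (9−i)/9, so the expected wait for the next new type is 9/(9−i).
E = 9/9 + 9/8 + 9/7 + 9/6 + 9/5 + 9/4 + 9/3 + 9/2 + 9/1 = 7129/280.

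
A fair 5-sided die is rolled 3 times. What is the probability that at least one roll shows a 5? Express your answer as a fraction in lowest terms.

P(no roll shows a 5) = (4/5)^3 = 64/125.
P(at least one) = 1 − 64/125 = 61/125.

61/125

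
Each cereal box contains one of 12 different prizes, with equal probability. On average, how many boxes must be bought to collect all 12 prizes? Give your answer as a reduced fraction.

86021/2310

After i distinct types are collected, each trial gives a new one with probability (12−i)/12, so the expected wait for the next new type is 12/(12−i).
E = 12/12 + 12/11 + 12/10 + 12/9 + 12/8 + 12/7 + 12/6 + 12/5 + 12/4 + 12/3 + 12/2 + 12/1 = 86021/2310.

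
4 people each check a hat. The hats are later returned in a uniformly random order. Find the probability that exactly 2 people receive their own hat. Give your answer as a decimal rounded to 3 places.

Choose which 2 of the 4 are fixed: C(4,2) = 6 ways.
The remaining 2 must have no fixed point: D(2) = 1.
P = 6·1/24 = 1/4 ≈ 0.250.

0.250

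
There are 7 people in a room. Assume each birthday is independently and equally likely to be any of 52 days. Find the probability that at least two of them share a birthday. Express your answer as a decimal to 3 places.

It's easier to compute the probability that all 7 are distinct.
P(all distinct) = 52/52 · 51/52 · ··· · 46/52 ≈ 0.656.
So the probability of at least one match is 1 − 0.656 = 0.344.

0.344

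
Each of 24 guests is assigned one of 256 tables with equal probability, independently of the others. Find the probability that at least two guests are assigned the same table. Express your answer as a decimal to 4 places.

0.6713

It's easier to compute the probability that all 24 are distinct.
P(all distinct) = 256/256 · 255/256 · ··· · 233/256 ≈ 0.3287.
So the probability of at least one match is 1 − 0.3287 = 0.6713.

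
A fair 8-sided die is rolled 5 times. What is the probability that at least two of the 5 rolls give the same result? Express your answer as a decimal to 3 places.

0.795

P(all 5 different) = 8/8 · 7/8 · ··· · 4/8 ≈ 0.205.
P(at least two equal) = 1 − 0.205 = 0.795.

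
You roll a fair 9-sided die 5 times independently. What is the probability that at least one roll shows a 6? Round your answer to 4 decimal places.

P(no roll shows a 6) = (8/9)^5 ≈ 0.5549.
P(at least one) = 1 − 0.5549 = 0.4451.

0.4451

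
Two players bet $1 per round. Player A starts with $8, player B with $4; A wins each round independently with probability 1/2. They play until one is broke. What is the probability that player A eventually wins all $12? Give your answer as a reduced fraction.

2/3

With a fair step, P(i) = ½P(i−1) + ½P(i+1) with P(0)=0, P(12)=1 has the linear solution P(i) = i/12.
P(8) = 8/12 = 2/3.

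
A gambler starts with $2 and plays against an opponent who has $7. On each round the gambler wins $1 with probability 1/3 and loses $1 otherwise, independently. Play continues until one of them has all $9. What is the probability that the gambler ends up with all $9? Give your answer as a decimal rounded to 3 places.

0.006

Let r = q/p = (2/3)/(1/3) = 2. The recurrence P(i) = p·P(i+1) + q·P(i−1) with P(0)=0, P(9)=1 gives P(i) = (1 − r^i)/(1 − r^9).
P(2) = (1 − (2)^2) / (1 − (2)^9) = 3/511 ≈ 0.006.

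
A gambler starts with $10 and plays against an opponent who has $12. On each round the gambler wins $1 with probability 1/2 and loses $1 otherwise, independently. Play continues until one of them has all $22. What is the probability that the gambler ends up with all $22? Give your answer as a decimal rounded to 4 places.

With a fair step, P(i) = ½P(i−1) + ½P(i+1) with P(0)=0, P(22)=1 has the linear solution P(i) = i/22.
P(10) = 10/22 = 5/11 ≈ 0.4545.

0.4545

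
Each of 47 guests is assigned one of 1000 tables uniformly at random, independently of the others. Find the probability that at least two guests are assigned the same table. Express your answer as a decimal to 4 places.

0.6665

It's easier to compute the probability that all 47 are distinct.
P(all distinct) = 1000/1000 · 999/1000 · ··· · 954/1000 ≈ 0.3335.
So the probability of at least one match is 1 − 0.3335 = 0.6665.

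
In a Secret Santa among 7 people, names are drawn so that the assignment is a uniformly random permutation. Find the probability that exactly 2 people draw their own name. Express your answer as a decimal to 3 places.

Choose which 2 of the 7 are fixed: C(7,2) = 21 ways.
The remaining 5 must have no fixed point: D(5) = 44.
P = 21·44/5040 = 11/60 ≈ 0.183.

0.183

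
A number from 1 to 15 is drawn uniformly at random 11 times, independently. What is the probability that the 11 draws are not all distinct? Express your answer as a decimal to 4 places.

0.9937

P(all 11 different) = 15/15 · 14/15 · ··· · 5/15 ≈ 0.0063.
P(at least two equal) = 1 − 0.0063 = 0.9937.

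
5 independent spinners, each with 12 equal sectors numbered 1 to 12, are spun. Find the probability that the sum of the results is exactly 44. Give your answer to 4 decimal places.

0.0181

There are 12^5 = 248832 equally likely outcomes.
The number of ordered 5-tuples from {1,…,12} summing to 44 is 4495.
P(sum = 44) = 4495/248832 ≈ 0.0181.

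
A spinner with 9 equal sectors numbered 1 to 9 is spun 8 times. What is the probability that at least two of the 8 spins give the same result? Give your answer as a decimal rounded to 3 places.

P(all 8 different) = 9/9 · 8/9 · ··· · 2/9 ≈ 0.008.
P(at least two equal) = 1 − 0.008 = 0.992.

0.992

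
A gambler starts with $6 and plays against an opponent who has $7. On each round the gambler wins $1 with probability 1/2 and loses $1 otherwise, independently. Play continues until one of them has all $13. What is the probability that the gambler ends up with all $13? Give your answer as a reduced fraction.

With a fair step, P(i) = ½P(i−1) + ½P(i+1) with P(0)=0, P(13)=1 has the linear solution P(i) = i/13.
P(6) = 6/13.

6/13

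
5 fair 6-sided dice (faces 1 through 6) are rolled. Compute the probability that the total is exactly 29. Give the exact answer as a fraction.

5/7776

There are 6^5 = 7776 equally likely outcomes.
The number of ordered 5-tuples from {1,…,6} summing to 29 is 5.
P(sum = 29) = 5/7776.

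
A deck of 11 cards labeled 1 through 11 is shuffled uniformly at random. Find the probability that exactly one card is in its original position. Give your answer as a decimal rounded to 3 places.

Choose which one is fixed: C(11,1) = 11 ways.
The remaining 10 must have no fixed point: D(10) = 1334961.
P = 11·1334961/39916800 = 16481/44800 ≈ 0.368.

0.368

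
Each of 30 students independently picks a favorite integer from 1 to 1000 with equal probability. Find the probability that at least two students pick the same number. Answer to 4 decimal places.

0.3555

It's easier to compute the probability that all 30 are distinct.
P(all distinct) = 1000/1000 · 999/1000 · ··· · 971/1000 ≈ 0.6445.
So the probability of at least one match is 1 − 0.6445 = 0.3555.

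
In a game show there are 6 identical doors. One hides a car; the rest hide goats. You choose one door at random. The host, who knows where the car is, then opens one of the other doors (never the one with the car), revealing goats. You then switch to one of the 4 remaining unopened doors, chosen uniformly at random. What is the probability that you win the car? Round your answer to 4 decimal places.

0.2083

Your original door holds the car with probability 1/6, so the other 5 collectively hold it with probability 5/6.
The host can always find an empty door to open, so this doesn't change that 5/6; it is now spread over the 4 remaining unopened doors.
P(win by switching) = (5/6) · (1/4) = 5/24 ≈ 0.2083.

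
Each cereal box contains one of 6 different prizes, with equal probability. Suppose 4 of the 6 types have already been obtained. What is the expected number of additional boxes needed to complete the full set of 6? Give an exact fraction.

9

Starting from 4 distinct types, each trial gives a new one with probability (6−i)/6 when i types are held, so the wait for the next new type is 6/(6−i).
E = 6/2 + 6/1 = 9.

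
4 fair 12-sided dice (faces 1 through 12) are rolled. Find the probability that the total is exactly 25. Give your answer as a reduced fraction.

143/2592

There are 12^4 = 20736 equally likely outcomes.
The number of ordered 4-tuples from {1,…,12} summing to 25 is 1144.
P(sum = 25) = 1144/20736 = 143/2592.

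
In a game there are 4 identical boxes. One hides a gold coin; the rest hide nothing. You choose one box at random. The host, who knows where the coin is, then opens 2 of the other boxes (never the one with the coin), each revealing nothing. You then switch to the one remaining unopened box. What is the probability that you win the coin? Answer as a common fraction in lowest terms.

3/4

Your original box holds the coin with probability 1/4, so the other 3 collectively hold it with probability 3/4.
The host can always find 2 empty boxes to open, so the reveals don't change that 3/4; it is now spread over the 1 remaining unopened box.
P(win by switching) = (3/4) · (1/1) = 3/4.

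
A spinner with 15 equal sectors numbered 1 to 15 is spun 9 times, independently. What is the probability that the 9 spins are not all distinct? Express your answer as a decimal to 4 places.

0.9528

P(all 9 different) = 15/15 · 14/15 · ··· · 7/15 ≈ 0.0472.
P(at least two equal) = 1 − 0.0472 = 0.9528.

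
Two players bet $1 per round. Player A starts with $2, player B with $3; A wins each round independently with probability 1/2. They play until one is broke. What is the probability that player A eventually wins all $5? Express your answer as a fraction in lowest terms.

With a fair step, P(i) = ½P(i−1) + ½P(i+1) with P(0)=0, P(5)=1 has the linear solution P(i) = i/5.
P(2) = 2/5.

2/5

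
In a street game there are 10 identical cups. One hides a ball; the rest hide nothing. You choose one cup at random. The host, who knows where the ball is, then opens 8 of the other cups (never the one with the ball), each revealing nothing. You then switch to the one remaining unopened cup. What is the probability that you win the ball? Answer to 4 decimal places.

0.9000

Your original cup holds the ball with probability 1/10, so the other 9 collectively hold it with probability 9/10.
The host can always find 8 empty cups to open, so the reveals don't change that 9/10; it is now spread over the 1 remaining unopened cup.
P(win by switching) = (9/10) · (1/1) = 9/10 ≈ 0.9000.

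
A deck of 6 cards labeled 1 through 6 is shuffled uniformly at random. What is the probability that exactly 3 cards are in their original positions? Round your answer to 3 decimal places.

Choose which 3 of the 6 are fixed: C(6,3) = 20 ways.
The remaining 3 must have no fixed point: D(3) = 2.
P = 20·2/720 = 1/18 ≈ 0.056.

0.056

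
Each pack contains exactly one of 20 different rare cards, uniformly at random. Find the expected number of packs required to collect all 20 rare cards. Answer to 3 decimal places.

71.955

After i distinct types are collected, each trial gives a new one with probability (20−i)/20, so the expected wait for the next new type is 20/(20−i).
E = 20/20 + 20/19 + 20/18 + 20/17 + 20/16 + 20/15 + 20/14 + 20/13 + 20/12 + 20/11 + 20/10 + 20/9 + 20/8 + 20/7 + 20/6 + 20/5 + 20/4 + 20/3 + 20/2 + 20/1 = 279175675/3879876 ≈ 71.955.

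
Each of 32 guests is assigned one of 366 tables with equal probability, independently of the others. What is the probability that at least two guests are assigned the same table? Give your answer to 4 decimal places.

It's easier to compute the probability that all 32 are distinct.
P(all distinct) = 366/366 · 365/366 · ··· · 335/366 ≈ 0.2476.
So the probability of at least one match is 1 − 0.2476 = 0.7524.

0.7524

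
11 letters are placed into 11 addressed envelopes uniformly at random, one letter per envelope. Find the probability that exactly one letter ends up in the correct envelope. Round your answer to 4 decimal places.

Choose which one is fixed: C(11,1) = 11 ways.
The remaining 10 must have no fixed point: D(10) = 1334961.
P = 11·1334961/39916800 = 16481/44800 ≈ 0.3679.

0.3679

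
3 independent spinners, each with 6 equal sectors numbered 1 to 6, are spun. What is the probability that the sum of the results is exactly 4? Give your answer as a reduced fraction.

1/72

There are 6^3 = 216 equally likely outcomes.
The number of ordered 3-tuples from {1,…,6} summing to 4 is 3.
P(sum = 4) = 3/216 = 1/72.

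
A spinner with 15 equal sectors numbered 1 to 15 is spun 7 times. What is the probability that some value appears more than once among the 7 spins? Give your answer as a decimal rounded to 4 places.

P(all 7 different) = 15/15 · 14/15 · ··· · 9/15 ≈ 0.1898.
P(at least two equal) = 1 − 0.1898 = 0.8102.

0.8102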